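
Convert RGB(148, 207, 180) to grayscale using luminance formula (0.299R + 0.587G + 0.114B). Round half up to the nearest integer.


Gray = 0.299×R + 0.587×G + 0.114×B
Gray = 0.299×148 + 0.587×207 + 0.114×180
Gray = 44.252 + 121.509 + 20.520
Gray = 186.281 → round half up → 186
Gray = 186


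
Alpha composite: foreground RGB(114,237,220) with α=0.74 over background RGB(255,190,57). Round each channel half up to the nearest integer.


C = α×F + (1-α)×B, with 1-α = 0.26
R: 0.74×114 + 0.26×255 = 84.36 + 66.30 = 150.66 → 151
G: 0.74×237 + 0.26×190 = 175.38 + 49.40 = 224.78 → 225
B: 0.74×220 + 0.26×57 = 162.80 + 14.82 = 177.62 → 178
= RGB(151, 225, 178)


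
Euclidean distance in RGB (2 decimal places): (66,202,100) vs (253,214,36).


d = √[(R₁-R₂)² + (G₁-G₂)² + (B₁-B₂)²]
d = √[(66-253)² + (202-214)² + (100-36)²]
d = √[34969 + 144 + 4096]
d = √39209
d ≈ 198.01


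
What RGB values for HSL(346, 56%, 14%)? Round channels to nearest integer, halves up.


H=346°, S=0.56, L=0.14
C = (1-|2L-1|)×S = (1-|-0.72|)×0.56 = 0.1568
H' = H/60 = 346/60 ≈ 5.7667; X = C×(1-|H' mod 2 - 1|) ≈ 0.0366
m = L - C/2 = 0.14 - 0.0784 = 0.0616
Sector ⌊H'⌋ = 5 → (R',G',B') = (0.1568, 0.0, ≈0.0366)
RGB = ((R'+m)×255, (G'+m)×255, (B'+m)×255) = (55.692, 15.708, 25.0376)
Round half up → RGB(56, 16, 25)


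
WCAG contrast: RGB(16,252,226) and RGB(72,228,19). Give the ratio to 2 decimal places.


Linearize each sRGB channel c=v/255: c/12.92 if c ≤ 0.04045 else ((c+0.055)/1.055)^2.4
L = 0.2126×R_lin + 0.7152×G_lin + 0.0722×B_lin
Color 1 (16,252,226):
  R=16: 16/255≈0.0627 > 0.04045 → ((0.0627+0.055)/1.055)^2.4 ≈ 0.00518
  G=252: 252/255≈0.9882 > 0.04045 → ((0.9882+0.055)/1.055)^2.4 ≈ 0.97345
  B=226: 226/255≈0.8863 > 0.04045 → ((0.8863+0.055)/1.055)^2.4 ≈ 0.76052
  L1 = 0.2126×0.00518 + 0.7152×0.97345 + 0.0722×0.76052 ≈ 0.75222
Color 2 (72,228,19):
  R=72: 72/255≈0.2824 > 0.04045 → ((0.2824+0.055)/1.055)^2.4 ≈ 0.06480
  G=228: 228/255≈0.8941 > 0.04045 → ((0.8941+0.055)/1.055)^2.4 ≈ 0.77582
  B=19: 19/255≈0.0745 > 0.04045 → ((0.0745+0.055)/1.055)^2.4 ≈ 0.00651
  L2 = 0.2126×0.06480 + 0.7152×0.77582 + 0.0722×0.00651 ≈ 0.56912
Lighter = 0.75222, Darker = 0.56912
Ratio = (L_lighter + 0.05) / (L_darker + 0.05)
Ratio = (0.75222 + 0.05) / (0.56912 + 0.05) = 0.80222 / 0.61912 ≈ 1.2958
Ratio ≈ 1.30:1


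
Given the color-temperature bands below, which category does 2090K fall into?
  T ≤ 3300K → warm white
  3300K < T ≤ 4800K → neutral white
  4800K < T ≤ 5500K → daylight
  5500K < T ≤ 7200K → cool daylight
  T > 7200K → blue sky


Temperature: 2090K
2090K ≤ 3300K → warm white
Classification: warm white


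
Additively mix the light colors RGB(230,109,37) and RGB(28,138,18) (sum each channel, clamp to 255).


Additive: each channel = min(255, C₁+C₂)
R: 230+28 = 258 → 255
G: 109+138 = 247 → 247
B: 37+18 = 55 → 55
= RGB(255, 247, 55)


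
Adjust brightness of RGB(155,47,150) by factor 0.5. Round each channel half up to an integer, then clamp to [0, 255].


Multiply each channel by 0.5, round half up, clamp to [0, 255]
R: 155×0.5 = 77.5 → round → 78
G: 47×0.5 = 23.5 → round → 24
B: 150×0.5 = 75
= RGB(78, 24, 75)


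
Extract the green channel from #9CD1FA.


Color: #9CD1FA
R = 9C = 156
G = D1 = 209
B = FA = 250
Green = 209


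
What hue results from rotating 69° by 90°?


New hue = (H + rotation) mod 360
New hue = (69 + 90) mod 360
= 159 mod 360
= 159°


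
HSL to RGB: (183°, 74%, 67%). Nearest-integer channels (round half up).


H=183°, S=0.74, L=0.67
C = (1-|2L-1|)×S = (1-|0.34|)×0.74 = 0.4884
H' = H/60 = 183/60 ≈ 3.0500; X = C×(1-|H' mod 2 - 1|) = 0.46398
m = L - C/2 = 0.67 - 0.2442 = 0.4258
Sector ⌊H'⌋ = 3 → (R',G',B') = (0.0, 0.46398, 0.4884)
RGB = ((R'+m)×255, (G'+m)×255, (B'+m)×255) = (108.579, 226.8939, 233.121)
Round half up → RGB(109, 227, 233)


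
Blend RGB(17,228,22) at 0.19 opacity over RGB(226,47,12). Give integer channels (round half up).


C = α×F + (1-α)×B, with 1-α = 0.81
R: 0.19×17 + 0.81×226 = 3.23 + 183.06 = 186.29 → 186
G: 0.19×228 + 0.81×47 = 43.32 + 38.07 = 81.39 → 81
B: 0.19×22 + 0.81×12 = 4.18 + 9.72 = 13.90 → 14
= RGB(186, 81, 14)


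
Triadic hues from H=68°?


Triadic: equally spaced at 120° intervals
H1 = 68°
H2 = (68 + 120) mod 360 = 188°
H3 = (68 + 240) mod 360 = 308°
Triadic = 68°, 188°, 308°


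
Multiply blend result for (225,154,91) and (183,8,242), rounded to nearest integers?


Multiply: C = A×B/255, rounded to nearest integer
R: 225×183/255 = 41175/255 ≈ 161.471 → 161
G: 154×8/255 = 1232/255 ≈ 4.831 → 5
B: 91×242/255 = 22022/255 ≈ 86.361 → 86
= RGB(161, 5, 86)


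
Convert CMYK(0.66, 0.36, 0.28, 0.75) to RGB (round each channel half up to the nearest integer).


R = 255 × (1-C) × (1-K) = 255 × 0.34 × 0.25 = 21.675 → 22
G = 255 × (1-M) × (1-K) = 255 × 0.64 × 0.25 = 40.8 → 41
B = 255 × (1-Y) × (1-K) = 255 × 0.72 × 0.25 = 45.9 → 46
= RGB(22, 41, 46)


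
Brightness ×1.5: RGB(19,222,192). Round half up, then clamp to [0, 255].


Multiply each channel by 1.5, round half up, clamp to [0, 255]
R: 19×1.5 = 28.5 → round → 29
G: 222×1.5 = 333 → clamp → 255
B: 192×1.5 = 288 → clamp → 255
= RGB(29, 255, 255)


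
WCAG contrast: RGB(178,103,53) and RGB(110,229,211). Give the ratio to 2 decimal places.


Linearize each sRGB channel c=v/255: c/12.92 if c ≤ 0.04045 else ((c+0.055)/1.055)^2.4
L = 0.2126×R_lin + 0.7152×G_lin + 0.0722×B_lin
Color 1 (178,103,53):
  R=178: 178/255≈0.6980 > 0.04045 → ((0.6980+0.055)/1.055)^2.4 ≈ 0.44520
  G=103: 103/255≈0.4039 > 0.04045 → ((0.4039+0.055)/1.055)^2.4 ≈ 0.13563
  B=53: 53/255≈0.2078 > 0.04045 → ((0.2078+0.055)/1.055)^2.4 ≈ 0.03560
  L1 = 0.2126×0.44520 + 0.7152×0.13563 + 0.0722×0.03560 ≈ 0.19423
Color 2 (110,229,211):
  R=110: 110/255≈0.4314 > 0.04045 → ((0.4314+0.055)/1.055)^2.4 ≈ 0.15593
  G=229: 229/255≈0.8980 > 0.04045 → ((0.8980+0.055)/1.055)^2.4 ≈ 0.78354
  B=211: 211/255≈0.8275 > 0.04045 → ((0.8275+0.055)/1.055)^2.4 ≈ 0.65141
  L2 = 0.2126×0.15593 + 0.7152×0.78354 + 0.0722×0.65141 ≈ 0.64057
Lighter = 0.64057, Darker = 0.19423
Ratio = (L_lighter + 0.05) / (L_darker + 0.05)
Ratio = (0.64057 + 0.05) / (0.19423 + 0.05) = 0.69057 / 0.24423 ≈ 2.8276
Ratio ≈ 2.83:1


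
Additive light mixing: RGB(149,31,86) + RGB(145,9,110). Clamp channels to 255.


Additive: each channel = min(255, C₁+C₂)
R: 149+145 = 294 → 255
G: 31+9 = 40 → 40
B: 86+110 = 196 → 196
= RGB(255, 40, 196)


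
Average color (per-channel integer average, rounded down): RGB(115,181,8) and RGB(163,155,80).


Midpoint: each channel = ⌊(C₁+C₂)/2⌋
R: ⌊(115+163)/2⌋ = 139
G: ⌊(181+155)/2⌋ = 168
B: ⌊(8+80)/2⌋ = 44
= RGB(139, 168, 44)


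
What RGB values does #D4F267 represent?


D4 → 212 (R)
F2 → 242 (G)
67 → 103 (B)
= RGB(212, 242, 103)


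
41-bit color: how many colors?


Colors = 2^bits = 2^41
= 2,199,023,255,552 colors


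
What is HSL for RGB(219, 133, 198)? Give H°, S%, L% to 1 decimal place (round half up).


Normalize: R'=219/255≈0.8588, G'=133/255≈0.5216, B'=198/255≈0.7765
Max=219/255, Min=133/255, Δ=Max-Min=86/255
L = (Max+Min)/2 = (219+133)/510 = 352/510 = 0.69019… → L = 69.0%
L > 0.5 → S = Δ/(2-Max-Min) = 86/(510-219-133) = 86/158 = 0.54430… → S = 54.4%
(the 1/255 factors cancel in S and H, so raw channel differences can be used)
Max is R' → H = 60 × (((G-B)/Δ) mod 6) = 60 × (((133-198)/86) mod 6)
  (-65)/86 = -0.7558…; negative, so add 6 → 5.2441…
  H = 60 × 5.2441… = 314.651…° → H = 314.7°
= HSL(314.7°, 54.4%, 69.0%)


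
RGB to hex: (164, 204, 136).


R = 164 → A4 (hex)
G = 204 → CC (hex)
B = 136 → 88 (hex)
Hex = #A4CC88


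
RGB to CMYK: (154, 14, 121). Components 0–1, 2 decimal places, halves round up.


R'=154/255≈0.6039, G'=14/255≈0.0549, B'=121/255≈0.4745
K = 1 - max(R',G',B') = 1 - 154/255 = 101/255 = 0.39607… → 0.40
(1-R'-K)/(1-K) simplifies to (max-R)/max with max = 154:
C = (154-154)/154 = 0/154 = 0 → 0.00
M = (154-14)/154 = 140/154 = 0.90909… → 0.91
Y = (154-121)/154 = 33/154 = 0.21428… → 0.21
= CMYK(0.00, 0.91, 0.21, 0.40)


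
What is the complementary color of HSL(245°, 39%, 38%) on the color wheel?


Complement = opposite side of color wheel = hue + 180°
H' = (245 + 180) mod 360 = 65°
S and L unchanged.
= HSL(65°, 39%, 38%)


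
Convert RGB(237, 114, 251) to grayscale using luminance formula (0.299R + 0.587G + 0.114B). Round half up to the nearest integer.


Gray = 0.299×R + 0.587×G + 0.114×B
Gray = 0.299×237 + 0.587×114 + 0.114×251
Gray = 70.863 + 66.918 + 28.614
Gray = 166.395 → round half up → 166
Gray = 166


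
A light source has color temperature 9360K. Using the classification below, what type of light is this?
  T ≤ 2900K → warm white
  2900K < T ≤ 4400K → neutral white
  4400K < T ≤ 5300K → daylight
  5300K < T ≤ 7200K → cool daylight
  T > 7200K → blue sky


Temperature: 9360K
9360K > 7200K → blue sky
Classification: blue sky


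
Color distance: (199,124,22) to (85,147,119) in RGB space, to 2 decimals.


d = √[(R₁-R₂)² + (G₁-G₂)² + (B₁-B₂)²]
d = √[(199-85)² + (124-147)² + (22-119)²]
d = √[12996 + 529 + 9409]
d = √22934
d ≈ 151.44


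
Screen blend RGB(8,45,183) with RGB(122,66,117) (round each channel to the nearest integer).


Screen: C = 255 - (255-A)×(255-B)/255, rounded to nearest integer
R: 255 - (255-8)×(255-122)/255 = 255 - 32851/255 ≈ 255 - 128.827 = 126.173 → 126
G: 255 - (255-45)×(255-66)/255 = 255 - 39690/255 ≈ 255 - 155.647 = 99.353 → 99
B: 255 - (255-183)×(255-117)/255 = 255 - 9936/255 ≈ 255 - 38.965 = 216.035 → 216
= RGB(126, 99, 216)


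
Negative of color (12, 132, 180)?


Invert: (255-R, 255-G, 255-B)
R: 255-12 = 243
G: 255-132 = 123
B: 255-180 = 75
= RGB(243, 123, 75)


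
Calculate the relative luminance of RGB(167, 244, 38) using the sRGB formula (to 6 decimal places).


Linearize each channel (sRGB transfer function): c = v/255; c_lin = c/12.92 if c ≤ 0.04045, else ((c+0.055)/1.055)^2.4
  R: 167/255 ≈ 0.654902 > 0.04045 → ((0.654902+0.055)/1.055)^2.4 ≈ 0.386429
  G: 244/255 ≈ 0.956863 > 0.04045 → ((0.956863+0.055)/1.055)^2.4 ≈ 0.904661
  B: 38/255 ≈ 0.149020 > 0.04045 → ((0.149020+0.055)/1.055)^2.4 ≈ 0.019382
R_lin = 0.386429, G_lin = 0.904661, B_lin = 0.019382
L = 0.2126×R + 0.7152×G + 0.0722×B
L = 0.2126×0.386429 + 0.7152×0.904661 + 0.0722×0.019382
L ≈ 0.730568


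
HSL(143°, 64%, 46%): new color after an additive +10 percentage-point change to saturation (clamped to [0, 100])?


Original S = 64%
Adjustment = +10 percentage points
New S = 64 + (10) = 74
Clamp to [0, 100] → 74
= HSL(143°, 74%, 46%)


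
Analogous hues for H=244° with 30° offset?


Base hue: 244°
Left analog: (244 - 30) mod 360 = 214°
Right analog: (244 + 30) mod 360 = 274°
Analogous hues = 214° and 274°


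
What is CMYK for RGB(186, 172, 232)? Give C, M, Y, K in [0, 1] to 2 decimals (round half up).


R'=186/255≈0.7294, G'=172/255≈0.6745, B'=232/255≈0.9098
K = 1 - max(R',G',B') = 1 - 232/255 = 23/255 = 0.09019… → 0.09
(1-R'-K)/(1-K) simplifies to (max-R)/max with max = 232:
C = (232-186)/232 = 46/232 = 0.19827… → 0.20
M = (232-172)/232 = 60/232 = 0.25862… → 0.26
Y = (232-232)/232 = 0/232 = 0 → 0.00
= CMYK(0.20, 0.26, 0.00, 0.09)


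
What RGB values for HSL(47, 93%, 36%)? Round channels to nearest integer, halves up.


H=47°, S=0.93, L=0.36
C = (1-|2L-1|)×S = (1-|-0.28|)×0.93 = 0.6696
H' = H/60 = 47/60 ≈ 0.7833; X = C×(1-|H' mod 2 - 1|) = 0.52452
m = L - C/2 = 0.36 - 0.3348 = 0.0252
Sector ⌊H'⌋ = 0 → (R',G',B') = (0.6696, 0.52452, 0.0)
RGB = ((R'+m)×255, (G'+m)×255, (B'+m)×255) = (177.174, 140.1786, 6.426)
Round half up → RGB(177, 140, 6)


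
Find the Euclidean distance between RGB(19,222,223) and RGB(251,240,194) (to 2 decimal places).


d = √[(R₁-R₂)² + (G₁-G₂)² + (B₁-B₂)²]
d = √[(19-251)² + (222-240)² + (223-194)²]
d = √[53824 + 324 + 841]
d = √54989
d ≈ 234.50


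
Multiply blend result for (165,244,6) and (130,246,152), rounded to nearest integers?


Multiply: C = A×B/255, rounded to nearest integer
R: 165×130/255 = 21450/255 ≈ 84.118 → 84
G: 244×246/255 = 60024/255 ≈ 235.388 → 235
B: 6×152/255 = 912/255 ≈ 3.576 → 4
= RGB(84, 235, 4)


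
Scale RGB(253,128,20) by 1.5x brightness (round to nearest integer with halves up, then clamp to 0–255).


Multiply each channel by 1.5, round half up, clamp to [0, 255]
R: 253×1.5 = 379.5 → round → 380 → clamp → 255
G: 128×1.5 = 192
B: 20×1.5 = 30
= RGB(255, 192, 30)


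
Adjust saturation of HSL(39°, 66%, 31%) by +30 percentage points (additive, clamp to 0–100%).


Original S = 66%
Adjustment = +30 percentage points
New S = 66 + (30) = 96
Clamp to [0, 100] → 96
= HSL(39°, 96%, 31%)


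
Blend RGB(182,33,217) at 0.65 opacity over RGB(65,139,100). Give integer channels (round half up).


C = α×F + (1-α)×B, with 1-α = 0.35
R: 0.65×182 + 0.35×65 = 118.30 + 22.75 = 141.05 → 141
G: 0.65×33 + 0.35×139 = 21.45 + 48.65 = 70.10 → 70
B: 0.65×217 + 0.35×100 = 141.05 + 35.00 = 176.05 → 176
= RGB(141, 70, 176)


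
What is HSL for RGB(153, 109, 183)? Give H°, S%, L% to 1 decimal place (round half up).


Normalize: R'=153/255≈0.6000, G'=109/255≈0.4275, B'=183/255≈0.7176
Max=183/255, Min=109/255, Δ=Max-Min=74/255
L = (Max+Min)/2 = (183+109)/510 = 292/510 = 0.57254… → L = 57.3%
L > 0.5 → S = Δ/(2-Max-Min) = 74/(510-183-109) = 74/218 = 0.33944… → S = 33.9%
(the 1/255 factors cancel in S and H, so raw channel differences can be used)
Max is B' → H = 60 × ((R-G)/Δ + 4) = 60 × ((153-109)/74 + 4)
  44/74 + 4 = 0.5945… + 4 = 4.5945…
  H = 60 × 4.5945… = 275.675…° → H = 275.7°
= HSL(275.7°, 33.9%, 57.3%)


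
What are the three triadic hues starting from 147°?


Triadic: equally spaced at 120° intervals
H1 = 147°
H2 = (147 + 120) mod 360 = 267°
H3 = (147 + 240) mod 360 = 27°
Triadic = 147°, 267°, 27°


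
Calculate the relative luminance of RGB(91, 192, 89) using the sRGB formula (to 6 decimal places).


Linearize each channel (sRGB transfer function): c = v/255; c_lin = c/12.92 if c ≤ 0.04045, else ((c+0.055)/1.055)^2.4
  R: 91/255 ≈ 0.356863 > 0.04045 → ((0.356863+0.055)/1.055)^2.4 ≈ 0.104616
  G: 192/255 ≈ 0.752941 > 0.04045 → ((0.752941+0.055)/1.055)^2.4 ≈ 0.527115
  B: 89/255 ≈ 0.349020 > 0.04045 → ((0.349020+0.055)/1.055)^2.4 ≈ 0.099899
R_lin = 0.104616, G_lin = 0.527115, B_lin = 0.099899
L = 0.2126×R + 0.7152×G + 0.0722×B
L = 0.2126×0.104616 + 0.7152×0.527115 + 0.0722×0.099899
L ≈ 0.406447


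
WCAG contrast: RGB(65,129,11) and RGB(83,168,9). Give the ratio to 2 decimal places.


Linearize each sRGB channel c=v/255: c/12.92 if c ≤ 0.04045 else ((c+0.055)/1.055)^2.4
L = 0.2126×R_lin + 0.7152×G_lin + 0.0722×B_lin
Color 1 (65,129,11):
  R=65: 65/255≈0.2549 > 0.04045 → ((0.2549+0.055)/1.055)^2.4 ≈ 0.05286
  G=129: 129/255≈0.5059 > 0.04045 → ((0.5059+0.055)/1.055)^2.4 ≈ 0.21953
  B=11: 11/255≈0.0431 > 0.04045 → ((0.0431+0.055)/1.055)^2.4 ≈ 0.00335
  L1 = 0.2126×0.05286 + 0.7152×0.21953 + 0.0722×0.00335 ≈ 0.16848
Color 2 (83,168,9):
  R=83: 83/255≈0.3255 > 0.04045 → ((0.3255+0.055)/1.055)^2.4 ≈ 0.08650
  G=168: 168/255≈0.6588 > 0.04045 → ((0.6588+0.055)/1.055)^2.4 ≈ 0.39157
  B=9: 9/255≈0.0353 ≤ 0.04045 → 0.0353/12.92 ≈ 0.00273
  L2 = 0.2126×0.08650 + 0.7152×0.39157 + 0.0722×0.00273 ≈ 0.29864
Lighter = 0.29864, Darker = 0.16848
Ratio = (L_lighter + 0.05) / (L_darker + 0.05)
Ratio = (0.29864 + 0.05) / (0.16848 + 0.05) = 0.34864 / 0.21848 ≈ 1.5957
Ratio ≈ 1.60:1


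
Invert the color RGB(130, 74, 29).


Invert: (255-R, 255-G, 255-B)
R: 255-130 = 125
G: 255-74 = 181
B: 255-29 = 226
= RGB(125, 181, 226)


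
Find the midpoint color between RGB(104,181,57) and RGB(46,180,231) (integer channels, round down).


Midpoint: each channel = ⌊(C₁+C₂)/2⌋
R: ⌊(104+46)/2⌋ = 75
G: ⌊(181+180)/2⌋ = 180
B: ⌊(57+231)/2⌋ = 144
= RGB(75, 180, 144)


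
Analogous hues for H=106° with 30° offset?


Base hue: 106°
Left analog: (106 - 30) mod 360 = 76°
Right analog: (106 + 30) mod 360 = 136°
Analogous hues = 76° and 136°


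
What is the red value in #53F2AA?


Color: #53F2AA
R = 53 = 83
G = F2 = 242
B = AA = 170
Red = 83


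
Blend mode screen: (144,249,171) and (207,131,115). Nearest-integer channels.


Screen: C = 255 - (255-A)×(255-B)/255, rounded to nearest integer
R: 255 - (255-144)×(255-207)/255 = 255 - 5328/255 ≈ 255 - 20.894 = 234.106 → 234
G: 255 - (255-249)×(255-131)/255 = 255 - 744/255 ≈ 255 - 2.918 = 252.082 → 252
B: 255 - (255-171)×(255-115)/255 = 255 - 11760/255 ≈ 255 - 46.118 = 208.882 → 209
= RGB(234, 252, 209)


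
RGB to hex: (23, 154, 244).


R = 23 → 17 (hex)
G = 154 → 9A (hex)
B = 244 → F4 (hex)
Hex = #179AF4


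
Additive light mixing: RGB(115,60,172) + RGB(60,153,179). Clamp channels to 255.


Additive: each channel = min(255, C₁+C₂)
R: 115+60 = 175 → 175
G: 60+153 = 213 → 213
B: 172+179 = 351 → 255
= RGB(175, 213, 255)


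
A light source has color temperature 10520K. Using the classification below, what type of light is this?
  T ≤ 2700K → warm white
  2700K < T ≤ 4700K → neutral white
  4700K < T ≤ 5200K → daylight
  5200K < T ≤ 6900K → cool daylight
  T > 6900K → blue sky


Temperature: 10520K
10520K > 6900K → blue sky
Classification: blue sky


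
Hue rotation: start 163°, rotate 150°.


New hue = (H + rotation) mod 360
New hue = (163 + 150) mod 360
= 313 mod 360
= 313°


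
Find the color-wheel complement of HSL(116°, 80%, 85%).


Complement = opposite side of color wheel = hue + 180°
H' = (116 + 180) mod 360 = 296°
S and L unchanged.
= HSL(296°, 80%, 85%)


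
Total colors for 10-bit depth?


Colors = 2^bits = 2^10
= 1,024 colors


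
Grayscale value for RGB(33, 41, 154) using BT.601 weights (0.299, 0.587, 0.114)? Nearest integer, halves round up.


Gray = 0.299×R + 0.587×G + 0.114×B
Gray = 0.299×33 + 0.587×41 + 0.114×154
Gray = 9.867 + 24.067 + 17.556
Gray = 51.490 → round half up → 51
Gray = 51


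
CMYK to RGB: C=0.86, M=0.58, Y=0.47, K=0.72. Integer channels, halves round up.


R = 255 × (1-C) × (1-K) = 255 × 0.14 × 0.28 = 9.996 → 10
G = 255 × (1-M) × (1-K) = 255 × 0.42 × 0.28 = 29.988 → 30
B = 255 × (1-Y) × (1-K) = 255 × 0.53 × 0.28 = 37.842 → 38
= RGB(10, 30, 38)


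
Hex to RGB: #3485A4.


34 → 52 (R)
85 → 133 (G)
A4 → 164 (B)
= RGB(52, 133, 164)


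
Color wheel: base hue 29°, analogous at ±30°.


Base hue: 29°
Left analog: (29 - 30) mod 360 = 359°
Right analog: (29 + 30) mod 360 = 59°
Analogous hues = 359° and 59°


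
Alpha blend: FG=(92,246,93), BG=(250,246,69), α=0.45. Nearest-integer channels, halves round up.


C = α×F + (1-α)×B, with 1-α = 0.55
R: 0.45×92 + 0.55×250 = 41.40 + 137.50 = 178.90 → 179
G: 0.45×246 + 0.55×246 = 110.70 + 135.30 = 246.00 → 246
B: 0.45×93 + 0.55×69 = 41.85 + 37.95 = 79.80 → 80
= RGB(179, 246, 80)


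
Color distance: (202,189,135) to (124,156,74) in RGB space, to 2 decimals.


d = √[(R₁-R₂)² + (G₁-G₂)² + (B₁-B₂)²]
d = √[(202-124)² + (189-156)² + (135-74)²]
d = √[6084 + 1089 + 3721]
d = √10894
d ≈ 104.37


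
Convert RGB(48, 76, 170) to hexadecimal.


R = 48 → 30 (hex)
G = 76 → 4C (hex)
B = 170 → AA (hex)
Hex = #304CAA


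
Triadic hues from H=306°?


Triadic: equally spaced at 120° intervals
H1 = 306°
H2 = (306 + 120) mod 360 = 66°
H3 = (306 + 240) mod 360 = 186°
Triadic = 306°, 66°, 186°


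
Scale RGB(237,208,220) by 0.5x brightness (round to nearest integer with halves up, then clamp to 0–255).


Multiply each channel by 0.5, round half up, clamp to [0, 255]
R: 237×0.5 = 118.5 → round → 119
G: 208×0.5 = 104
B: 220×0.5 = 110
= RGB(119, 104, 110)


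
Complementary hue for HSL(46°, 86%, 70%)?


Complement = opposite side of color wheel = hue + 180°
H' = (46 + 180) mod 360 = 226°
S and L unchanged.
= HSL(226°, 86%, 70%)


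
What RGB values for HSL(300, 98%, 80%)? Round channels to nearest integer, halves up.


H=300°, S=0.98, L=0.80
C = (1-|2L-1|)×S = (1-|0.60|)×0.98 = 0.392
H' = H/60 = 300/60 ≈ 5.0000; X = C×(1-|H' mod 2 - 1|) = 0.392
m = L - C/2 = 0.80 - 0.196 = 0.604
Sector ⌊H'⌋ = 5 → (R',G',B') = (0.392, 0.0, 0.392)
RGB = ((R'+m)×255, (G'+m)×255, (B'+m)×255) = (253.98, 154.02, 253.98)
Round half up → RGB(254, 154, 254)


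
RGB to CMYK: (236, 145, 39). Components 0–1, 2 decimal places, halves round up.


R'=236/255≈0.9255, G'=145/255≈0.5686, B'=39/255≈0.1529
K = 1 - max(R',G',B') = 1 - 236/255 = 19/255 = 0.07450… → 0.07
(1-R'-K)/(1-K) simplifies to (max-R)/max with max = 236:
C = (236-236)/236 = 0/236 = 0 → 0.00
M = (236-145)/236 = 91/236 = 0.38559… → 0.39
Y = (236-39)/236 = 197/236 = 0.83474… → 0.83
= CMYK(0.00, 0.39, 0.83, 0.07)


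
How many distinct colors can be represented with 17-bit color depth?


Colors = 2^bits = 2^17
= 131,072 colors


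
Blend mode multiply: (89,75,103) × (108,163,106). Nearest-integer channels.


Multiply: C = A×B/255, rounded to nearest integer
R: 89×108/255 = 9612/255 ≈ 37.694 → 38
G: 75×163/255 = 12225/255 ≈ 47.941 → 48
B: 103×106/255 = 10918/255 ≈ 42.816 → 43
= RGB(38, 48, 43)


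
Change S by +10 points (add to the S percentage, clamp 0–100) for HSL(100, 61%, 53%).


Original S = 61%
Adjustment = +10 percentage points
New S = 61 + (10) = 71
Clamp to [0, 100] → 71
= HSL(100°, 71%, 53%)


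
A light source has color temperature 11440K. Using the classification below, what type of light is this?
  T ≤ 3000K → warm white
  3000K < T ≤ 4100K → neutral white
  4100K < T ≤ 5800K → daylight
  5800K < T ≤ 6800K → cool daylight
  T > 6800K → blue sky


Temperature: 11440K
11440K > 6800K → blue sky
Classification: blue sky


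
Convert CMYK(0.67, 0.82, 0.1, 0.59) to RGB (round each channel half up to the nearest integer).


R = 255 × (1-C) × (1-K) = 255 × 0.33 × 0.41 = 34.5015 → 35
G = 255 × (1-M) × (1-K) = 255 × 0.18 × 0.41 = 18.819 → 19
B = 255 × (1-Y) × (1-K) = 255 × 0.90 × 0.41 = 94.095 → 94
= RGB(35, 19, 94)


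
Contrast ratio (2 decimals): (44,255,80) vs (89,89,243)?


Linearize each sRGB channel c=v/255: c/12.92 if c ≤ 0.04045 else ((c+0.055)/1.055)^2.4
L = 0.2126×R_lin + 0.7152×G_lin + 0.0722×B_lin
Color 1 (44,255,80):
  R=44: 44/255≈0.1725 > 0.04045 → ((0.1725+0.055)/1.055)^2.4 ≈ 0.02519
  G=255: 255/255≈1.0000 > 0.04045 → ((1.0000+0.055)/1.055)^2.4 ≈ 1.00000
  B=80: 80/255≈0.3137 > 0.04045 → ((0.3137+0.055)/1.055)^2.4 ≈ 0.08022
  L1 = 0.2126×0.02519 + 0.7152×1.00000 + 0.0722×0.08022 ≈ 0.72635
Color 2 (89,89,243):
  R=89: 89/255≈0.3490 > 0.04045 → ((0.3490+0.055)/1.055)^2.4 ≈ 0.09990
  G=89: 89/255≈0.3490 > 0.04045 → ((0.3490+0.055)/1.055)^2.4 ≈ 0.09990
  B=243: 243/255≈0.9529 > 0.04045 → ((0.9529+0.055)/1.055)^2.4 ≈ 0.89627
  L2 = 0.2126×0.09990 + 0.7152×0.09990 + 0.0722×0.89627 ≈ 0.15740
Lighter = 0.72635, Darker = 0.15740
Ratio = (L_lighter + 0.05) / (L_darker + 0.05)
Ratio = (0.72635 + 0.05) / (0.15740 + 0.05) = 0.77635 / 0.20740 ≈ 3.7433
Ratio ≈ 3.74:1


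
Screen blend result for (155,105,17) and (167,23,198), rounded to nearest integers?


Screen: C = 255 - (255-A)×(255-B)/255, rounded to nearest integer
R: 255 - (255-155)×(255-167)/255 = 255 - 8800/255 ≈ 255 - 34.510 = 220.490 → 220
G: 255 - (255-105)×(255-23)/255 = 255 - 34800/255 ≈ 255 - 136.471 = 118.529 → 119
B: 255 - (255-17)×(255-198)/255 = 255 - 13566/255 ≈ 255 - 53.200 = 201.800 → 202
= RGB(220, 119, 202)


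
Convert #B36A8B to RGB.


B3 → 179 (R)
6A → 106 (G)
8B → 139 (B)
= RGB(179, 106, 139)


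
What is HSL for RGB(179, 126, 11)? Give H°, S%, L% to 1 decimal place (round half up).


Normalize: R'=179/255≈0.7020, G'=126/255≈0.4941, B'=11/255≈0.0431
Max=179/255, Min=11/255, Δ=Max-Min=168/255
L = (Max+Min)/2 = (179+11)/510 = 190/510 = 0.37254… → L = 37.3%
L ≤ 0.5 → S = Δ/(Max+Min) = 168/(179+11) = 168/190 = 0.88421… → S = 88.4%
(the 1/255 factors cancel in S and H, so raw channel differences can be used)
Max is R' → H = 60 × (((G-B)/Δ) mod 6) = 60 × (((126-11)/168) mod 6)
  115/168 = 0.6845…
  H = 60 × 0.6845… = 41.071…° → H = 41.1°
= HSL(41.1°, 88.4%, 37.3%)


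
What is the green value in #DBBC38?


Color: #DBBC38
R = DB = 219
G = BC = 188
B = 38 = 56
Green = 188


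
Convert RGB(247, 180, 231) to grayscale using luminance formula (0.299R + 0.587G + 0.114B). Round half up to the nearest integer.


Gray = 0.299×R + 0.587×G + 0.114×B
Gray = 0.299×247 + 0.587×180 + 0.114×231
Gray = 73.853 + 105.660 + 26.334
Gray = 205.847 → round half up → 206
Gray = 206


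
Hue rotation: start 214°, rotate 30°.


New hue = (H + rotation) mod 360
New hue = (214 + 30) mod 360
= 244 mod 360
= 244°


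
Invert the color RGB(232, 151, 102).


Invert: (255-R, 255-G, 255-B)
R: 255-232 = 23
G: 255-151 = 104
B: 255-102 = 153
= RGB(23, 104, 153)


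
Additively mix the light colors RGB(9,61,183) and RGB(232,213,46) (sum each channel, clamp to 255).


Additive: each channel = min(255, C₁+C₂)
R: 9+232 = 241 → 241
G: 61+213 = 274 → 255
B: 183+46 = 229 → 229
= RGB(241, 255, 229)


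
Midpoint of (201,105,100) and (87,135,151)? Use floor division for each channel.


Midpoint: each channel = ⌊(C₁+C₂)/2⌋
R: ⌊(201+87)/2⌋ = 144
G: ⌊(105+135)/2⌋ = 120
B: ⌊(100+151)/2⌋ = 125
= RGB(144, 120, 125)


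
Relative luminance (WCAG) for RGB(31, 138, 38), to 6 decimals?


Linearize each channel (sRGB transfer function): c = v/255; c_lin = c/12.92 if c ≤ 0.04045, else ((c+0.055)/1.055)^2.4
  R: 31/255 ≈ 0.121569 > 0.04045 → ((0.121569+0.055)/1.055)^2.4 ≈ 0.013702
  G: 138/255 ≈ 0.541176 > 0.04045 → ((0.541176+0.055)/1.055)^2.4 ≈ 0.254152
  B: 38/255 ≈ 0.149020 > 0.04045 → ((0.149020+0.055)/1.055)^2.4 ≈ 0.019382
R_lin = 0.013702, G_lin = 0.254152, B_lin = 0.019382
L = 0.2126×R + 0.7152×G + 0.0722×B
L = 0.2126×0.013702 + 0.7152×0.254152 + 0.0722×0.019382
L ≈ 0.186082


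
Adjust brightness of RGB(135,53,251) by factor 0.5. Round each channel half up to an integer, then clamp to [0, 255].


Multiply each channel by 0.5, round half up, clamp to [0, 255]
R: 135×0.5 = 67.5 → round → 68
G: 53×0.5 = 26.5 → round → 27
B: 251×0.5 = 125.5 → round → 126
= RGB(68, 27, 126)


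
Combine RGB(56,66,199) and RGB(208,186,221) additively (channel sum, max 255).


Additive: each channel = min(255, C₁+C₂)
R: 56+208 = 264 → 255
G: 66+186 = 252 → 252
B: 199+221 = 420 → 255
= RGB(255, 252, 255)


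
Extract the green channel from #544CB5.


Color: #544CB5
R = 54 = 84
G = 4C = 76
B = B5 = 181
Green = 76


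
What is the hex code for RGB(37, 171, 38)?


R = 37 → 25 (hex)
G = 171 → AB (hex)
B = 38 → 26 (hex)
Hex = #25AB26


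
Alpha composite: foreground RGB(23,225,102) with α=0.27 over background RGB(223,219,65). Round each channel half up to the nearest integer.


C = α×F + (1-α)×B, with 1-α = 0.73
R: 0.27×23 + 0.73×223 = 6.21 + 162.79 = 169.00 → 169
G: 0.27×225 + 0.73×219 = 60.75 + 159.87 = 220.62 → 221
B: 0.27×102 + 0.73×65 = 27.54 + 47.45 = 74.99 → 75
= RGB(169, 221, 75)


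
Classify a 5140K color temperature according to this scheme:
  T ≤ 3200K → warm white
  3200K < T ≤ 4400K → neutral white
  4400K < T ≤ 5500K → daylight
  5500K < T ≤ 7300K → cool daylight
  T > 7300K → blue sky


Temperature: 5140K
4400K < 5140K ≤ 5500K → daylight
Classification: daylight


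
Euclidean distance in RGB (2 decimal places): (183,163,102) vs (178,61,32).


d = √[(R₁-R₂)² + (G₁-G₂)² + (B₁-B₂)²]
d = √[(183-178)² + (163-61)² + (102-32)²]
d = √[25 + 10404 + 4900]
d = √15329
d ≈ 123.81


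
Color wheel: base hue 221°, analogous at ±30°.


Base hue: 221°
Left analog: (221 - 30) mod 360 = 191°
Right analog: (221 + 30) mod 360 = 251°
Analogous hues = 191° and 251°


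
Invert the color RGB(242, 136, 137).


Invert: (255-R, 255-G, 255-B)
R: 255-242 = 13
G: 255-136 = 119
B: 255-137 = 118
= RGB(13, 119, 118)


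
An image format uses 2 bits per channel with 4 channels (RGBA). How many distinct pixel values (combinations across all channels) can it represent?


Total bits = 2 bits/channel × 4 channels = 8 bits
Distinct pixel values = 2^8
= 256 pixel values


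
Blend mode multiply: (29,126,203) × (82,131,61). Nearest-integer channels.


Multiply: C = A×B/255, rounded to nearest integer
R: 29×82/255 = 2378/255 ≈ 9.325 → 9
G: 126×131/255 = 16506/255 ≈ 64.729 → 65
B: 203×61/255 = 12383/255 ≈ 48.561 → 49
= RGB(9, 65, 49)


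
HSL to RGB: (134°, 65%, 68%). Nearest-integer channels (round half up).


H=134°, S=0.65, L=0.68
C = (1-|2L-1|)×S = (1-|0.36|)×0.65 = 0.416
H' = H/60 = 134/60 ≈ 2.2333; X = C×(1-|H' mod 2 - 1|) ≈ 0.0971
m = L - C/2 = 0.68 - 0.208 = 0.472
Sector ⌊H'⌋ = 2 → (R',G',B') = (0.0, 0.416, ≈0.0971)
RGB = ((R'+m)×255, (G'+m)×255, (B'+m)×255) = (120.36, 226.44, 145.112)
Round half up → RGB(120, 226, 145)


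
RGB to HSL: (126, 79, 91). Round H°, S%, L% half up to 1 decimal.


Normalize: R'=126/255≈0.4941, G'=79/255≈0.3098, B'=91/255≈0.3569
Max=126/255, Min=79/255, Δ=Max-Min=47/255
L = (Max+Min)/2 = (126+79)/510 = 205/510 = 0.40196… → L = 40.2%
L ≤ 0.5 → S = Δ/(Max+Min) = 47/(126+79) = 47/205 = 0.22926… → S = 22.9%
(the 1/255 factors cancel in S and H, so raw channel differences can be used)
Max is R' → H = 60 × (((G-B)/Δ) mod 6) = 60 × (((79-91)/47) mod 6)
  (-12)/47 = -0.2553…; negative, so add 6 → 5.7446…
  H = 60 × 5.7446… = 344.680…° → H = 344.7°
= HSL(344.7°, 22.9%, 40.2%)


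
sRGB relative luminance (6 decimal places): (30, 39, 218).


Linearize each channel (sRGB transfer function): c = v/255; c_lin = c/12.92 if c ≤ 0.04045, else ((c+0.055)/1.055)^2.4
  R: 30/255 ≈ 0.117647 > 0.04045 → ((0.117647+0.055)/1.055)^2.4 ≈ 0.012983
  G: 39/255 ≈ 0.152941 > 0.04045 → ((0.152941+0.055)/1.055)^2.4 ≈ 0.020289
  B: 218/255 ≈ 0.854902 > 0.04045 → ((0.854902+0.055)/1.055)^2.4 ≈ 0.701102
R_lin = 0.012983, G_lin = 0.020289, B_lin = 0.701102
L = 0.2126×R + 0.7152×G + 0.0722×B
L = 0.2126×0.012983 + 0.7152×0.020289 + 0.0722×0.701102
L ≈ 0.067890


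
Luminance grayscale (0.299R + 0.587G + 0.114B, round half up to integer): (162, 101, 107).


Gray = 0.299×R + 0.587×G + 0.114×B
Gray = 0.299×162 + 0.587×101 + 0.114×107
Gray = 48.438 + 59.287 + 12.198
Gray = 119.923 → round half up → 120
Gray = 120


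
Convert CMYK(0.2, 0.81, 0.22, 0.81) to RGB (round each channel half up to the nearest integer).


R = 255 × (1-C) × (1-K) = 255 × 0.80 × 0.19 = 38.76 → 39
G = 255 × (1-M) × (1-K) = 255 × 0.19 × 0.19 = 9.2055 → 9
B = 255 × (1-Y) × (1-K) = 255 × 0.78 × 0.19 = 37.791 → 38
= RGB(39, 9, 38)


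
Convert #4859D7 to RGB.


48 → 72 (R)
59 → 89 (G)
D7 → 215 (B)
= RGB(72, 89, 215)


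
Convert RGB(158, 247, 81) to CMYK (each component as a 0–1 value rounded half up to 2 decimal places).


R'=158/255≈0.6196, G'=247/255≈0.9686, B'=81/255≈0.3176
K = 1 - max(R',G',B') = 1 - 247/255 = 8/255 = 0.03137… → 0.03
(1-R'-K)/(1-K) simplifies to (max-R)/max with max = 247:
C = (247-158)/247 = 89/247 = 0.36032… → 0.36
M = (247-247)/247 = 0/247 = 0 → 0.00
Y = (247-81)/247 = 166/247 = 0.67206… → 0.67
= CMYK(0.36, 0.00, 0.67, 0.03)


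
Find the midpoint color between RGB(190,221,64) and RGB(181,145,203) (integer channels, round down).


Midpoint: each channel = ⌊(C₁+C₂)/2⌋
R: ⌊(190+181)/2⌋ = 185
G: ⌊(221+145)/2⌋ = 183
B: ⌊(64+203)/2⌋ = 133
= RGB(185, 183, 133)


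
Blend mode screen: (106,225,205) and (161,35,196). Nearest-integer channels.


Screen: C = 255 - (255-A)×(255-B)/255, rounded to nearest integer
R: 255 - (255-106)×(255-161)/255 = 255 - 14006/255 ≈ 255 - 54.925 = 200.075 → 200
G: 255 - (255-225)×(255-35)/255 = 255 - 6600/255 ≈ 255 - 25.882 = 229.118 → 229
B: 255 - (255-205)×(255-196)/255 = 255 - 2950/255 ≈ 255 - 11.569 = 243.431 → 243
= RGB(200, 229, 243)


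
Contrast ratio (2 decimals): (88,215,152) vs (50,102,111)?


Linearize each sRGB channel c=v/255: c/12.92 if c ≤ 0.04045 else ((c+0.055)/1.055)^2.4
L = 0.2126×R_lin + 0.7152×G_lin + 0.0722×B_lin
Color 1 (88,215,152):
  R=88: 88/255≈0.3451 > 0.04045 → ((0.3451+0.055)/1.055)^2.4 ≈ 0.09759
  G=215: 215/255≈0.8431 > 0.04045 → ((0.8431+0.055)/1.055)^2.4 ≈ 0.67954
  B=152: 152/255≈0.5961 > 0.04045 → ((0.5961+0.055)/1.055)^2.4 ≈ 0.31399
  L1 = 0.2126×0.09759 + 0.7152×0.67954 + 0.0722×0.31399 ≈ 0.52943
Color 2 (50,102,111):
  R=50: 50/255≈0.1961 > 0.04045 → ((0.1961+0.055)/1.055)^2.4 ≈ 0.03190
  G=102: 102/255≈0.4000 > 0.04045 → ((0.4000+0.055)/1.055)^2.4 ≈ 0.13287
  B=111: 111/255≈0.4353 > 0.04045 → ((0.4353+0.055)/1.055)^2.4 ≈ 0.15896
  L2 = 0.2126×0.03190 + 0.7152×0.13287 + 0.0722×0.15896 ≈ 0.11329
Lighter = 0.52943, Darker = 0.11329
Ratio = (L_lighter + 0.05) / (L_darker + 0.05)
Ratio = (0.52943 + 0.05) / (0.11329 + 0.05) = 0.57943 / 0.16329 ≈ 3.5485
Ratio ≈ 3.55:1


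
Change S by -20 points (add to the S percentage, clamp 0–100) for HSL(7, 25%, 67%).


Original S = 25%
Adjustment = -20 percentage points
New S = 25 + (-20) = 5
Clamp to [0, 100] → 5
= HSL(7°, 5%, 67%)


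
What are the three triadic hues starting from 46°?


Triadic: equally spaced at 120° intervals
H1 = 46°
H2 = (46 + 120) mod 360 = 166°
H3 = (46 + 240) mod 360 = 286°
Triadic = 46°, 166°, 286°


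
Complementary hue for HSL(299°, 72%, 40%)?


Complement = opposite side of color wheel = hue + 180°
H' = (299 + 180) mod 360 = 119°
S and L unchanged.
= HSL(119°, 72%, 40%)


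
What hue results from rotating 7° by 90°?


New hue = (H + rotation) mod 360
New hue = (7 + 90) mod 360
= 97 mod 360
= 97°


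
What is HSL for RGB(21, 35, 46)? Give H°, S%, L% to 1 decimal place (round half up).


Normalize: R'=21/255≈0.0824, G'=35/255≈0.1373, B'=46/255≈0.1804
Max=46/255, Min=21/255, Δ=Max-Min=25/255
L = (Max+Min)/2 = (46+21)/510 = 67/510 = 0.13137… → L = 13.1%
L ≤ 0.5 → S = Δ/(Max+Min) = 25/(46+21) = 25/67 = 0.37313… → S = 37.3%
(the 1/255 factors cancel in S and H, so raw channel differences can be used)
Max is B' → H = 60 × ((R-G)/Δ + 4) = 60 × ((21-35)/25 + 4)
  -14/25 + 4 = -0.56 + 4 = 3.44
  H = 60 × 3.44 = 206.4° → H = 206.4°
= HSL(206.4°, 37.3%, 13.1%)


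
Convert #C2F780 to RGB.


C2 → 194 (R)
F7 → 247 (G)
80 → 128 (B)
= RGB(194, 247, 128)


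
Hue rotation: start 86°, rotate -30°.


New hue = (H + rotation) mod 360
New hue = (86 -30) mod 360
= 56 mod 360
= 56°


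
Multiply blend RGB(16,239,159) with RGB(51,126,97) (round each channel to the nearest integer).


Multiply: C = A×B/255, rounded to nearest integer
R: 16×51/255 = 816/255 ≈ 3.200 → 3
G: 239×126/255 = 30114/255 ≈ 118.094 → 118
B: 159×97/255 = 15423/255 ≈ 60.482 → 60
= RGB(3, 118, 60)


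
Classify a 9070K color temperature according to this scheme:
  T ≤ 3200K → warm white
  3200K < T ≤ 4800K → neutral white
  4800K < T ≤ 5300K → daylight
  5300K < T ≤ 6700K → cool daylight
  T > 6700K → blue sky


Temperature: 9070K
9070K > 6700K → blue sky
Classification: blue sky


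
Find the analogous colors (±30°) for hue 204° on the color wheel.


Base hue: 204°
Left analog: (204 - 30) mod 360 = 174°
Right analog: (204 + 30) mod 360 = 234°
Analogous hues = 174° and 234°


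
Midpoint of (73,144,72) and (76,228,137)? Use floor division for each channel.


Midpoint: each channel = ⌊(C₁+C₂)/2⌋
R: ⌊(73+76)/2⌋ = 74
G: ⌊(144+228)/2⌋ = 186
B: ⌊(72+137)/2⌋ = 104
= RGB(74, 186, 104)


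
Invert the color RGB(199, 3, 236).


Invert: (255-R, 255-G, 255-B)
R: 255-199 = 56
G: 255-3 = 252
B: 255-236 = 19
= RGB(56, 252, 19)


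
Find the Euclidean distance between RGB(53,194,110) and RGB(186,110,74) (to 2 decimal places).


d = √[(R₁-R₂)² + (G₁-G₂)² + (B₁-B₂)²]
d = √[(53-186)² + (194-110)² + (110-74)²]
d = √[17689 + 7056 + 1296]
d = √26041
d ≈ 161.37


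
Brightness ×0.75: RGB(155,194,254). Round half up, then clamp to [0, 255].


Multiply each channel by 0.75, round half up, clamp to [0, 255]
R: 155×0.75 = 116.25 → round → 116
G: 194×0.75 = 145.5 → round → 146
B: 254×0.75 = 190.5 → round → 191
= RGB(116, 146, 191)


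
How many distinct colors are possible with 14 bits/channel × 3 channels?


Total bits = 14 bits/channel × 3 channels = 42 bits
Distinct colors = 2^42
= 4,398,046,511,104 colors


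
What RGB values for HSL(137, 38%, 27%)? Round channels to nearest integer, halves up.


H=137°, S=0.38, L=0.27
C = (1-|2L-1|)×S = (1-|-0.46|)×0.38 = 0.2052
H' = H/60 = 137/60 ≈ 2.2833; X = C×(1-|H' mod 2 - 1|) = 0.05814
m = L - C/2 = 0.27 - 0.1026 = 0.1674
Sector ⌊H'⌋ = 2 → (R',G',B') = (0.0, 0.2052, 0.05814)
RGB = ((R'+m)×255, (G'+m)×255, (B'+m)×255) = (42.687, 95.013, 57.5127)
Round half up → RGB(43, 95, 58)


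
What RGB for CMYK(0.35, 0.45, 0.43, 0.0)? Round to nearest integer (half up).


R = 255 × (1-C) × (1-K) = 255 × 0.65 × 1.00 = 165.75 → 166
G = 255 × (1-M) × (1-K) = 255 × 0.55 × 1.00 = 140.25 → 140
B = 255 × (1-Y) × (1-K) = 255 × 0.57 × 1.00 = 145.35 → 145
= RGB(166, 140, 145)


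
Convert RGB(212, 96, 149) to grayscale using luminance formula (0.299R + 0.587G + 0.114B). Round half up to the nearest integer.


Gray = 0.299×R + 0.587×G + 0.114×B
Gray = 0.299×212 + 0.587×96 + 0.114×149
Gray = 63.388 + 56.352 + 16.986
Gray = 136.726 → round half up → 137
Gray = 137


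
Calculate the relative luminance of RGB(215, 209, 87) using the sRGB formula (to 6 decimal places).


Linearize each channel (sRGB transfer function): c = v/255; c_lin = c/12.92 if c ≤ 0.04045, else ((c+0.055)/1.055)^2.4
  R: 215/255 ≈ 0.843137 > 0.04045 → ((0.843137+0.055)/1.055)^2.4 ≈ 0.679542
  G: 209/255 ≈ 0.819608 > 0.04045 → ((0.819608+0.055)/1.055)^2.4 ≈ 0.637597
  B: 87/255 ≈ 0.341176 > 0.04045 → ((0.341176+0.055)/1.055)^2.4 ≈ 0.095307
R_lin = 0.679542, G_lin = 0.637597, B_lin = 0.095307
L = 0.2126×R + 0.7152×G + 0.0722×B
L = 0.2126×0.679542 + 0.7152×0.637597 + 0.0722×0.095307
L ≈ 0.607361


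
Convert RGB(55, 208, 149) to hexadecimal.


R = 55 → 37 (hex)
G = 208 → D0 (hex)
B = 149 → 95 (hex)
Hex = #37D095


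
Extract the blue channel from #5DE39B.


Color: #5DE39B
R = 5D = 93
G = E3 = 227
B = 9B = 155
Blue = 155


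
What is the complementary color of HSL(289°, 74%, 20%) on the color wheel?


Complement = opposite side of color wheel = hue + 180°
H' = (289 + 180) mod 360 = 109°
S and L unchanged.
= HSL(109°, 74%, 20%)


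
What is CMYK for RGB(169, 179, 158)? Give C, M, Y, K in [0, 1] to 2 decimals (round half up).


R'=169/255≈0.6627, G'=179/255≈0.7020, B'=158/255≈0.6196
K = 1 - max(R',G',B') = 1 - 179/255 = 76/255 = 0.29803… → 0.30
(1-R'-K)/(1-K) simplifies to (max-R)/max with max = 179:
C = (179-169)/179 = 10/179 = 0.05586… → 0.06
M = (179-179)/179 = 0/179 = 0 → 0.00
Y = (179-158)/179 = 21/179 = 0.11731… → 0.12
= CMYK(0.06, 0.00, 0.12, 0.30)
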